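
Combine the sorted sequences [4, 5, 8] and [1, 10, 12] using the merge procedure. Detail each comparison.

Merging process:

Compare 4 vs 1: take 1 from right. Merged: [1]
Compare 4 vs 10: take 4 from left. Merged: [1, 4]
Compare 5 vs 10: take 5 from left. Merged: [1, 4, 5]
Compare 8 vs 10: take 8 from left. Merged: [1, 4, 5, 8]
Append remaining from right: [10, 12]. Merged: [1, 4, 5, 8, 10, 12]

Final merged array: [1, 4, 5, 8, 10, 12]
Total comparisons: 4

The merged array is [1, 4, 5, 8, 10, 12], requiring 4 comparisons. The merge step runs in O(n) time where n is the total number of elements.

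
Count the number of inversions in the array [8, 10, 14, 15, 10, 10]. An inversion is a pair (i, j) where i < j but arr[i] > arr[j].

Finding inversions in [8, 10, 14, 15, 10, 10]:

(2, 4): arr[2]=14 > arr[4]=10
(2, 5): arr[2]=14 > arr[5]=10
(3, 4): arr[3]=15 > arr[4]=10
(3, 5): arr[3]=15 > arr[5]=10

Total inversions: 4

The array has 4 inversion(s): (2,4), (2,5), (3,4), (3,5). Each pair (i,j) satisfies i < j and arr[i] > arr[j].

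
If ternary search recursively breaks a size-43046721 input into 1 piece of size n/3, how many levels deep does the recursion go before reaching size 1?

For divide and conquer with division factor 3:

Problem sizes at each level:
Level 0: 43046721
Level 1: 14348907
Level 2: 4782969
Level 3: 1594323
Level 4: 531441
Level 5: 177147
Level 6: 59049
Level 7: 19683
Level 8: 6561
Level 9: 2187
Level 10: 729
Level 11: 243
Level 12: 81
Level 13: 27
Level 14: 9
Level 15: 3
Level 16: 1

The root is level 0 and the size-1 base case is level 16 (the tree spans levels 0 through 16, i.e. 17 levels counting the root), so the depth is the number of divisions: log_3(43046721) = 16

The recursion tree depth is log_3(43046721) = 16. At each level, the problem size is divided by 3, so it takes 16 divisions to reduce to a base case of size 1. The algorithm makes 1 recursive call at each level.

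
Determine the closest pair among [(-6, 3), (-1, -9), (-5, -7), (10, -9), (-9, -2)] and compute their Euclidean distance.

Computing all pairwise distances among 5 points:

d((-6, 3), (-1, -9)) = 13.0
d((-6, 3), (-5, -7)) = 10.0499
d((-6, 3), (10, -9)) = 20.0
d((-6, 3), (-9, -2)) = 5.831
d((-1, -9), (-5, -7)) = 4.4721 <-- minimum
d((-1, -9), (10, -9)) = 11.0
d((-1, -9), (-9, -2)) = 10.6301
d((-5, -7), (10, -9)) = 15.1327
d((-5, -7), (-9, -2)) = 6.4031
d((10, -9), (-9, -2)) = 20.2485

Closest pair: (-1, -9) and (-5, -7) with distance 4.4721

The closest pair is (-1, -9) and (-5, -7) with Euclidean distance 4.4721. For 5 points, brute-force pairwise comparison is shown above. For large n, the divide-and-conquer algorithm (sort by x, recurse on halves, check the dividing strip) achieves O(n log n).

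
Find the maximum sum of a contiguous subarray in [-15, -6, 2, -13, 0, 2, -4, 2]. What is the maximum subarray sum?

Using Kadane's algorithm on [-15, -6, 2, -13, 0, 2, -4, 2]:

Scanning through the array:
Position 1 (value -6): max_ending_here = -6, max_so_far = -6
Position 2 (value 2): max_ending_here = 2, max_so_far = 2
Position 3 (value -13): max_ending_here = -11, max_so_far = 2
Position 4 (value 0): max_ending_here = 0, max_so_far = 2
Position 5 (value 2): max_ending_here = 2, max_so_far = 2
Position 6 (value -4): max_ending_here = -2, max_so_far = 2
Position 7 (value 2): max_ending_here = 2, max_so_far = 2

Maximum subarray: [2]
Maximum sum: 2

The maximum subarray is [2] with sum 2. This subarray runs from index 2 to index 2.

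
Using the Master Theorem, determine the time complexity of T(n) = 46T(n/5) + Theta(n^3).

Master Theorem for T(n) = 46T(n/5) + O(n^3):

a = 46, b = 5, c = 3
log_b(a) = log_5(46) = 2.3789

Case 3: c = 3 > log_5(46) = 2.3789
T(n) = O(n^3) = O(n^3)

For T(n) = 46T(n/5) + O(n^3): log_5(46) = 2.3789. This is Case 3 of the Master Theorem (c > log_b(a), work dominated by root), giving O(n^3).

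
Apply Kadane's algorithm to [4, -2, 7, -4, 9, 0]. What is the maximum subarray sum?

Using Kadane's algorithm on [4, -2, 7, -4, 9, 0]:

Scanning through the array:
Position 1 (value -2): max_ending_here = 2, max_so_far = 4
Position 2 (value 7): max_ending_here = 9, max_so_far = 9
Position 3 (value -4): max_ending_here = 5, max_so_far = 9
Position 4 (value 9): max_ending_here = 14, max_so_far = 14
Position 5 (value 0): max_ending_here = 14, max_so_far = 14

Maximum subarray: [4, -2, 7, -4, 9]
Maximum sum: 14

The maximum subarray is [4, -2, 7, -4, 9] with sum 14. This subarray runs from index 0 to index 4.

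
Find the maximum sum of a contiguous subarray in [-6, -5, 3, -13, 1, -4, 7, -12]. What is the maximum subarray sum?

Using Kadane's algorithm on [-6, -5, 3, -13, 1, -4, 7, -12]:

Scanning through the array:
Position 1 (value -5): max_ending_here = -5, max_so_far = -5
Position 2 (value 3): max_ending_here = 3, max_so_far = 3
Position 3 (value -13): max_ending_here = -10, max_so_far = 3
Position 4 (value 1): max_ending_here = 1, max_so_far = 3
Position 5 (value -4): max_ending_here = -3, max_so_far = 3
Position 6 (value 7): max_ending_here = 7, max_so_far = 7
Position 7 (value -12): max_ending_here = -5, max_so_far = 7

Maximum subarray: [7]
Maximum sum: 7

The maximum subarray is [7] with sum 7. This subarray runs from index 6 to index 6.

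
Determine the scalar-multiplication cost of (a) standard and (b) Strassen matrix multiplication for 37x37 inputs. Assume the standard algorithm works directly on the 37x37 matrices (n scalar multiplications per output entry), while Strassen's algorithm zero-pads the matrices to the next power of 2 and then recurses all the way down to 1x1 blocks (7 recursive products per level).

Matrix multiplication for 37x37 matrices:

Strassen's algorithm requires power-of-2 dimensions. Pad 37x37 to 64x64 (next power of 2).

Standard algorithm: 37^3 = 50653 multiplications
Strassen's algorithm: 7^(log2(64)) = 7^6 = 117649 multiplications
Difference: 50653 - 117649 = -66996 (Strassen uses MORE here due to padding overhead — for small or just-over-power-of-2 n, padding can outweigh the per-level savings)

Standard: 50653 multiplications (37^3). Strassen: 117649 multiplications (7^6, after padding to 64x64). Strassen reduces 8 recursive multiplications to 7 at each level.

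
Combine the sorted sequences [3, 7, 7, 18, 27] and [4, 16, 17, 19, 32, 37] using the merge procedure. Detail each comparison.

Merging process:

Compare 3 vs 4: take 3 from left. Merged: [3]
Compare 7 vs 4: take 4 from right. Merged: [3, 4]
Compare 7 vs 16: take 7 from left. Merged: [3, 4, 7]
Compare 7 vs 16: take 7 from left. Merged: [3, 4, 7, 7]
Compare 18 vs 16: take 16 from right. Merged: [3, 4, 7, 7, 16]
Compare 18 vs 17: take 17 from right. Merged: [3, 4, 7, 7, 16, 17]
Compare 18 vs 19: take 18 from left. Merged: [3, 4, 7, 7, 16, 17, 18]
Compare 27 vs 19: take 19 from right. Merged: [3, 4, 7, 7, 16, 17, 18, 19]
Compare 27 vs 32: take 27 from left. Merged: [3, 4, 7, 7, 16, 17, 18, 19, 27]
Append remaining from right: [32, 37]. Merged: [3, 4, 7, 7, 16, 17, 18, 19, 27, 32, 37]

Final merged array: [3, 4, 7, 7, 16, 17, 18, 19, 27, 32, 37]
Total comparisons: 9

The merged array is [3, 4, 7, 7, 16, 17, 18, 19, 27, 32, 37], requiring 9 comparisons. The merge step runs in O(n) time where n is the total number of elements.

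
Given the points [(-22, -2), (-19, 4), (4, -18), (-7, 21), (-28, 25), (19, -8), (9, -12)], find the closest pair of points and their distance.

Computing all pairwise distances among 7 points:

d((-22, -2), (-19, 4)) = 6.7082 <-- minimum
d((-22, -2), (4, -18)) = 30.5287
d((-22, -2), (-7, 21)) = 27.4591
d((-22, -2), (-28, 25)) = 27.6586
d((-22, -2), (19, -8)) = 41.4367
d((-22, -2), (9, -12)) = 32.573
d((-19, 4), (4, -18)) = 31.8277
d((-19, 4), (-7, 21)) = 20.8087
d((-19, 4), (-28, 25)) = 22.8473
d((-19, 4), (19, -8)) = 39.8497
d((-19, 4), (9, -12)) = 32.249
d((4, -18), (-7, 21)) = 40.5216
d((4, -18), (-28, 25)) = 53.6004
d((4, -18), (19, -8)) = 18.0278
d((4, -18), (9, -12)) = 7.8102
d((-7, 21), (-28, 25)) = 21.3776
d((-7, 21), (19, -8)) = 38.9487
d((-7, 21), (9, -12)) = 36.6742
d((-28, 25), (19, -8)) = 57.4282
d((-28, 25), (9, -12)) = 52.3259
d((19, -8), (9, -12)) = 10.7703

Closest pair: (-22, -2) and (-19, 4) with distance 6.7082

The closest pair is (-22, -2) and (-19, 4) with Euclidean distance 6.7082. For 7 points, brute-force pairwise comparison is shown above. For large n, the divide-and-conquer algorithm (sort by x, recurse on halves, check the dividing strip) achieves O(n log n).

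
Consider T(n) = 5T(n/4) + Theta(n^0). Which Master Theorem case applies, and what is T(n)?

Master Theorem for T(n) = 5T(n/4) + O(n^0):

a = 5, b = 4, c = 0
log_b(a) = log_4(5) = 1.1610

Case 1: c = 0 < log_4(5) = 1.1610
T(n) = O(n^(log_4 5))

For T(n) = 5T(n/4) + O(n^0): log_4(5) = 1.1610. This is Case 1 of the Master Theorem (c < log_b(a), work dominated by leaves), giving O(n^(log_4 5)).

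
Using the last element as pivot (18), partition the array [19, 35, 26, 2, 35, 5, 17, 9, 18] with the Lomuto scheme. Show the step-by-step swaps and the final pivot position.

Lomuto partition with pivot = 18:

Initial array: [19, 35, 26, 2, 35, 5, 17, 9, 18]

arr[0]=19 > 18: no swap
arr[1]=35 > 18: no swap
arr[2]=26 > 18: no swap
arr[3]=2 <= 18: swap with position 0, array becomes [2, 35, 26, 19, 35, 5, 17, 9, 18]
arr[4]=35 > 18: no swap
arr[5]=5 <= 18: swap with position 1, array becomes [2, 5, 26, 19, 35, 35, 17, 9, 18]
arr[6]=17 <= 18: swap with position 2, array becomes [2, 5, 17, 19, 35, 35, 26, 9, 18]
arr[7]=9 <= 18: swap with position 3, array becomes [2, 5, 17, 9, 35, 35, 26, 19, 18]

Place pivot at position 4: [2, 5, 17, 9, 18, 35, 26, 19, 35]
Pivot position: 4

After partitioning with pivot 18, the array becomes [2, 5, 17, 9, 18, 35, 26, 19, 35]. The pivot is placed at index 4. All elements to the left of the pivot are <= 18, and all elements to the right are > 18.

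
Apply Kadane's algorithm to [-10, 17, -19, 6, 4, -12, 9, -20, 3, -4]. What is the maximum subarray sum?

Using Kadane's algorithm on [-10, 17, -19, 6, 4, -12, 9, -20, 3, -4]:

Scanning through the array:
Position 1 (value 17): max_ending_here = 17, max_so_far = 17
Position 2 (value -19): max_ending_here = -2, max_so_far = 17
Position 3 (value 6): max_ending_here = 6, max_so_far = 17
Position 4 (value 4): max_ending_here = 10, max_so_far = 17
Position 5 (value -12): max_ending_here = -2, max_so_far = 17
Position 6 (value 9): max_ending_here = 9, max_so_far = 17
Position 7 (value -20): max_ending_here = -11, max_so_far = 17
Position 8 (value 3): max_ending_here = 3, max_so_far = 17
Position 9 (value -4): max_ending_here = -1, max_so_far = 17

Maximum subarray: [17]
Maximum sum: 17

The maximum subarray is [17] with sum 17. This subarray runs from index 1 to index 1.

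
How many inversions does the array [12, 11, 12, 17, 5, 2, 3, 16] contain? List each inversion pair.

Finding inversions in [12, 11, 12, 17, 5, 2, 3, 16]:

(0, 1): arr[0]=12 > arr[1]=11
(0, 4): arr[0]=12 > arr[4]=5
(0, 5): arr[0]=12 > arr[5]=2
(0, 6): arr[0]=12 > arr[6]=3
(1, 4): arr[1]=11 > arr[4]=5
(1, 5): arr[1]=11 > arr[5]=2
(1, 6): arr[1]=11 > arr[6]=3
(2, 4): arr[2]=12 > arr[4]=5
(2, 5): arr[2]=12 > arr[5]=2
(2, 6): arr[2]=12 > arr[6]=3
(3, 4): arr[3]=17 > arr[4]=5
(3, 5): arr[3]=17 > arr[5]=2
(3, 6): arr[3]=17 > arr[6]=3
(3, 7): arr[3]=17 > arr[7]=16
(4, 5): arr[4]=5 > arr[5]=2
(4, 6): arr[4]=5 > arr[6]=3

Total inversions: 16

The array has 16 inversion(s): (0,1), (0,4), (0,5), (0,6), (1,4), (1,5), (1,6), (2,4), (2,5), (2,6), (3,4), (3,5), (3,6), (3,7), (4,5), (4,6). Each pair (i,j) satisfies i < j and arr[i] > arr[j].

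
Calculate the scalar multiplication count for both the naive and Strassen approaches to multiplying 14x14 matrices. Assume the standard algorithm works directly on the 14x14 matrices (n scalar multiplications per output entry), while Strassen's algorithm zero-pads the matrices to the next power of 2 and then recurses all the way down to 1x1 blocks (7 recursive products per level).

Matrix multiplication for 14x14 matrices:

Strassen's algorithm requires power-of-2 dimensions. Pad 14x14 to 16x16 (next power of 2).

Standard algorithm: 14^3 = 2744 multiplications
Strassen's algorithm: 7^(log2(16)) = 7^4 = 2401 multiplications
Savings: 2744 - 2401 = 343 multiplications

Standard: 2744 multiplications (14^3). Strassen: 2401 multiplications (7^4, after padding to 16x16). Strassen reduces 8 recursive multiplications to 7 at each level.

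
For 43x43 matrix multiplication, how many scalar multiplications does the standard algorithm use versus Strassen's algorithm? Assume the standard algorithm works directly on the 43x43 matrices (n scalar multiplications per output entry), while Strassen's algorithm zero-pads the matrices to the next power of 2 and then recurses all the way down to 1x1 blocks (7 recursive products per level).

Matrix multiplication for 43x43 matrices:

Strassen's algorithm requires power-of-2 dimensions. Pad 43x43 to 64x64 (next power of 2).

Standard algorithm: 43^3 = 79507 multiplications
Strassen's algorithm: 7^(log2(64)) = 7^6 = 117649 multiplications
Difference: 79507 - 117649 = -38142 (Strassen uses MORE here due to padding overhead — for small or just-over-power-of-2 n, padding can outweigh the per-level savings)

Standard: 79507 multiplications (43^3). Strassen: 117649 multiplications (7^6, after padding to 64x64). Strassen reduces 8 recursive multiplications to 7 at each level.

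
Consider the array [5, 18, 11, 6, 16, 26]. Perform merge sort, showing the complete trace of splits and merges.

Merge sort trace:

Split: [5, 18, 11, 6, 16, 26] -> [5, 18, 11] and [6, 16, 26]
  Split: [5, 18, 11] -> [5] and [18, 11]
    Split: [18, 11] -> [18] and [11]
    Merge: [18] + [11] -> [11, 18]
  Merge: [5] + [11, 18] -> [5, 11, 18]
  Split: [6, 16, 26] -> [6] and [16, 26]
    Split: [16, 26] -> [16] and [26]
    Merge: [16] + [26] -> [16, 26]
  Merge: [6] + [16, 26] -> [6, 16, 26]
Merge: [5, 11, 18] + [6, 16, 26] -> [5, 6, 11, 16, 18, 26]

Final sorted array: [5, 6, 11, 16, 18, 26]

The merge sort proceeds by recursively splitting the array and merging sorted halves.
After all merges, the sorted array is [5, 6, 11, 16, 18, 26].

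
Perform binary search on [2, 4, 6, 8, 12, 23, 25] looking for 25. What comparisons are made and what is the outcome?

Binary search for 25 in [2, 4, 6, 8, 12, 23, 25]:

lo=0, hi=6, mid=3, arr[mid]=8 -> 8 < 25, search right half
lo=4, hi=6, mid=5, arr[mid]=23 -> 23 < 25, search right half
lo=6, hi=6, mid=6, arr[mid]=25 -> Found target at index 6!

Binary search finds 25 at index 6 after 3 comparisons. The search repeatedly halves the search space by comparing with the middle element.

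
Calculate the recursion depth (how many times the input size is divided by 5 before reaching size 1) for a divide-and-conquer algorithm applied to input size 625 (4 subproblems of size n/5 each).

For divide and conquer with division factor 5:

Problem sizes at each level:
Level 0: 625
Level 1: 125
Level 2: 25
Level 3: 5
Level 4: 1

The root is level 0 and the size-1 base case is level 4 (the tree spans levels 0 through 4, i.e. 5 levels counting the root), so the depth is the number of divisions: log_5(625) = 4

The recursion tree depth is log_5(625) = 4. At each level, the problem size is divided by 5, so it takes 4 divisions to reduce to a base case of size 1. The algorithm makes 4 recursive calls at each level.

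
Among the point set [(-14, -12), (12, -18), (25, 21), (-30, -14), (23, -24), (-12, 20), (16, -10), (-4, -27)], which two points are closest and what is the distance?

Computing all pairwise distances among 8 points:

d((-14, -12), (12, -18)) = 26.6833
d((-14, -12), (25, 21)) = 51.0882
d((-14, -12), (-30, -14)) = 16.1245
d((-14, -12), (23, -24)) = 38.8973
d((-14, -12), (-12, 20)) = 32.0624
d((-14, -12), (16, -10)) = 30.0666
d((-14, -12), (-4, -27)) = 18.0278
d((12, -18), (25, 21)) = 41.1096
d((12, -18), (-30, -14)) = 42.19
d((12, -18), (23, -24)) = 12.53
d((12, -18), (-12, 20)) = 44.9444
d((12, -18), (16, -10)) = 8.9443 <-- minimum
d((12, -18), (-4, -27)) = 18.3576
d((25, 21), (-30, -14)) = 65.192
d((25, 21), (23, -24)) = 45.0444
d((25, 21), (-12, 20)) = 37.0135
d((25, 21), (16, -10)) = 32.28
d((25, 21), (-4, -27)) = 56.0803
d((-30, -14), (23, -24)) = 53.9351
d((-30, -14), (-12, 20)) = 38.4708
d((-30, -14), (16, -10)) = 46.1736
d((-30, -14), (-4, -27)) = 29.0689
d((23, -24), (-12, 20)) = 56.2228
d((23, -24), (16, -10)) = 15.6525
d((23, -24), (-4, -27)) = 27.1662
d((-12, 20), (16, -10)) = 41.0366
d((-12, 20), (-4, -27)) = 47.676
d((16, -10), (-4, -27)) = 26.2488

Closest pair: (12, -18) and (16, -10) with distance 8.9443

The closest pair is (12, -18) and (16, -10) with Euclidean distance 8.9443. For 8 points, brute-force pairwise comparison is shown above. For large n, the divide-and-conquer algorithm (sort by x, recurse on halves, check the dividing strip) achieves O(n log n).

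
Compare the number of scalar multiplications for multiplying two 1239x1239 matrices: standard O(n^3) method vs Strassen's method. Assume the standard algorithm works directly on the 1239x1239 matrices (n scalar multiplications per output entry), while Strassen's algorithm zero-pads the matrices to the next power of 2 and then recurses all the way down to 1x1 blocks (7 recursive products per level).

Matrix multiplication for 1239x1239 matrices:

Strassen's algorithm requires power-of-2 dimensions. Pad 1239x1239 to 2048x2048 (next power of 2).

Standard algorithm: 1239^3 = 1902014919 multiplications
Strassen's algorithm: 7^(log2(2048)) = 7^11 = 1977326743 multiplications
Difference: 1902014919 - 1977326743 = -75311824 (Strassen uses MORE here due to padding overhead — for small or just-over-power-of-2 n, padding can outweigh the per-level savings)

Standard: 1902014919 multiplications (1239^3). Strassen: 1977326743 multiplications (7^11, after padding to 2048x2048). Strassen reduces 8 recursive multiplications to 7 at each level.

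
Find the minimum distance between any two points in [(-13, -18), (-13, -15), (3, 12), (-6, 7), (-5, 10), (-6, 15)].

Computing all pairwise distances among 6 points:

d((-13, -18), (-13, -15)) = 3.0 <-- minimum
d((-13, -18), (3, 12)) = 34.0
d((-13, -18), (-6, 7)) = 25.9615
d((-13, -18), (-5, 10)) = 29.1204
d((-13, -18), (-6, 15)) = 33.7343
d((-13, -15), (3, 12)) = 31.3847
d((-13, -15), (-6, 7)) = 23.0868
d((-13, -15), (-5, 10)) = 26.2488
d((-13, -15), (-6, 15)) = 30.8058
d((3, 12), (-6, 7)) = 10.2956
d((3, 12), (-5, 10)) = 8.2462
d((3, 12), (-6, 15)) = 9.4868
d((-6, 7), (-5, 10)) = 3.1623
d((-6, 7), (-6, 15)) = 8.0
d((-5, 10), (-6, 15)) = 5.099

Closest pair: (-13, -18) and (-13, -15) with distance 3.0

The closest pair is (-13, -18) and (-13, -15) with Euclidean distance 3.0. For 6 points, brute-force pairwise comparison is shown above. For large n, the divide-and-conquer algorithm (sort by x, recurse on halves, check the dividing strip) achieves O(n log n).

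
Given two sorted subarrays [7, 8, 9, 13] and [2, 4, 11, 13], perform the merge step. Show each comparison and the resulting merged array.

Merging process:

Compare 7 vs 2: take 2 from right. Merged: [2]
Compare 7 vs 4: take 4 from right. Merged: [2, 4]
Compare 7 vs 11: take 7 from left. Merged: [2, 4, 7]
Compare 8 vs 11: take 8 from left. Merged: [2, 4, 7, 8]
Compare 9 vs 11: take 9 from left. Merged: [2, 4, 7, 8, 9]
Compare 13 vs 11: take 11 from right. Merged: [2, 4, 7, 8, 9, 11]
Compare 13 vs 13: take 13 from left. Merged: [2, 4, 7, 8, 9, 11, 13]
Append remaining from right: [13]. Merged: [2, 4, 7, 8, 9, 11, 13, 13]

Final merged array: [2, 4, 7, 8, 9, 11, 13, 13]
Total comparisons: 7

The merged array is [2, 4, 7, 8, 9, 11, 13, 13], requiring 7 comparisons. The merge step runs in O(n) time where n is the total number of elements.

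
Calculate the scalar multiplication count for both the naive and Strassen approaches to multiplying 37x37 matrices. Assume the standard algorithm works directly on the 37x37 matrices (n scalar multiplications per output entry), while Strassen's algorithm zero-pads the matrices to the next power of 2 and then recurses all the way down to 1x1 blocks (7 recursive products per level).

Matrix multiplication for 37x37 matrices:

Strassen's algorithm requires power-of-2 dimensions. Pad 37x37 to 64x64 (next power of 2).

Standard algorithm: 37^3 = 50653 multiplications
Strassen's algorithm: 7^(log2(64)) = 7^6 = 117649 multiplications
Difference: 50653 - 117649 = -66996 (Strassen uses MORE here due to padding overhead — for small or just-over-power-of-2 n, padding can outweigh the per-level savings)

Standard: 50653 multiplications (37^3). Strassen: 117649 multiplications (7^6, after padding to 64x64). Strassen reduces 8 recursive multiplications to 7 at each level.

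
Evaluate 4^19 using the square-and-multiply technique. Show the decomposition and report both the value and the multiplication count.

Computing 4^19 by squaring (build up from 4^1; each line after the first costs one multiplication):

4^1 = 4
4^2 = (4^1)^2 = 4^2 = 16
4^4 = (4^2)^2 = 16^2 = 256
4^8 = (4^4)^2 = 256^2 = 65536
4^9 = 4 * 4^8 = 4 * 65536 = 262144
4^18 = (4^9)^2 = 262144^2 = 68719476736
4^19 = 4 * 4^18 = 4 * 68719476736 = 274877906944

Result: 274877906944
Multiplications needed: 6 (6 lines after 4^1)

4^19 = 274877906944. Using exponentiation by squaring, this requires 6 multiplications. The key idea: if the exponent is even, square the half-power; if odd, multiply by the base once.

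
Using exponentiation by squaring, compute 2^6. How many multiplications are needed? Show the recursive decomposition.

Computing 2^6 by squaring (build up from 2^1; each line after the first costs one multiplication):

2^1 = 2
2^2 = (2^1)^2 = 2^2 = 4
2^3 = 2 * 2^2 = 2 * 4 = 8
2^6 = (2^3)^2 = 8^2 = 64

Result: 64
Multiplications needed: 3 (3 lines after 2^1)

2^6 = 64. Using exponentiation by squaring, this requires 3 multiplications. The key idea: if the exponent is even, square the half-power; if odd, multiply by the base once.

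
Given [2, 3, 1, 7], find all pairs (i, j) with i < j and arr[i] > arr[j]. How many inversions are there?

Finding inversions in [2, 3, 1, 7]:

(0, 2): arr[0]=2 > arr[2]=1
(1, 2): arr[1]=3 > arr[2]=1

Total inversions: 2

The array has 2 inversion(s): (0,2), (1,2). Each pair (i,j) satisfies i < j and arr[i] > arr[j].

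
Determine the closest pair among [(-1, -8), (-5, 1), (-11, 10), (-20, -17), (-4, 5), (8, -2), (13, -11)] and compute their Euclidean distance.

Computing all pairwise distances among 7 points:

d((-1, -8), (-5, 1)) = 9.8489
d((-1, -8), (-11, 10)) = 20.5913
d((-1, -8), (-20, -17)) = 21.0238
d((-1, -8), (-4, 5)) = 13.3417
d((-1, -8), (8, -2)) = 10.8167
d((-1, -8), (13, -11)) = 14.3178
d((-5, 1), (-11, 10)) = 10.8167
d((-5, 1), (-20, -17)) = 23.4307
d((-5, 1), (-4, 5)) = 4.1231 <-- minimum
d((-5, 1), (8, -2)) = 13.3417
d((-5, 1), (13, -11)) = 21.6333
d((-11, 10), (-20, -17)) = 28.4605
d((-11, 10), (-4, 5)) = 8.6023
d((-11, 10), (8, -2)) = 22.4722
d((-11, 10), (13, -11)) = 31.8904
d((-20, -17), (-4, 5)) = 27.2029
d((-20, -17), (8, -2)) = 31.7648
d((-20, -17), (13, -11)) = 33.541
d((-4, 5), (8, -2)) = 13.8924
d((-4, 5), (13, -11)) = 23.3452
d((8, -2), (13, -11)) = 10.2956

Closest pair: (-5, 1) and (-4, 5) with distance 4.1231

The closest pair is (-5, 1) and (-4, 5) with Euclidean distance 4.1231. For 7 points, brute-force pairwise comparison is shown above. For large n, the divide-and-conquer algorithm (sort by x, recurse on halves, check the dividing strip) achieves O(n log n).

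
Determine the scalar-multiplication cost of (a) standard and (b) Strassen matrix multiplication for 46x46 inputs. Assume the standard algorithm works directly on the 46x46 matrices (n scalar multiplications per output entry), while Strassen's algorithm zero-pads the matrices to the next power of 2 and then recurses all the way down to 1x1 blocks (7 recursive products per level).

Matrix multiplication for 46x46 matrices:

Strassen's algorithm requires power-of-2 dimensions. Pad 46x46 to 64x64 (next power of 2).

Standard algorithm: 46^3 = 97336 multiplications
Strassen's algorithm: 7^(log2(64)) = 7^6 = 117649 multiplications
Difference: 97336 - 117649 = -20313 (Strassen uses MORE here due to padding overhead — for small or just-over-power-of-2 n, padding can outweigh the per-level savings)

Standard: 97336 multiplications (46^3). Strassen: 117649 multiplications (7^6, after padding to 64x64). Strassen reduces 8 recursive multiplications to 7 at each level.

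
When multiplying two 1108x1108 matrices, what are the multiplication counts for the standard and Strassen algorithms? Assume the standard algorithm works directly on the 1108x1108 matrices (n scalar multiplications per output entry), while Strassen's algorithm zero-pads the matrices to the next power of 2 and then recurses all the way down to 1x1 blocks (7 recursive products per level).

Matrix multiplication for 1108x1108 matrices:

Strassen's algorithm requires power-of-2 dimensions. Pad 1108x1108 to 2048x2048 (next power of 2).

Standard algorithm: 1108^3 = 1360251712 multiplications
Strassen's algorithm: 7^(log2(2048)) = 7^11 = 1977326743 multiplications
Difference: 1360251712 - 1977326743 = -617075031 (Strassen uses MORE here due to padding overhead — for small or just-over-power-of-2 n, padding can outweigh the per-level savings)

Standard: 1360251712 multiplications (1108^3). Strassen: 1977326743 multiplications (7^11, after padding to 2048x2048). Strassen reduces 8 recursive multiplications to 7 at each level.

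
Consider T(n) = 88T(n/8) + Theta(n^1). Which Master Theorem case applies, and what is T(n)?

Master Theorem for T(n) = 88T(n/8) + O(n^1):

a = 88, b = 8, c = 1
log_b(a) = log_8(88) = 2.1531

Case 1: c = 1 < log_8(88) = 2.1531
T(n) = O(n^(log_8 88))

For T(n) = 88T(n/8) + O(n^1): log_8(88) = 2.1531. This is Case 1 of the Master Theorem (c < log_b(a), work dominated by leaves), giving O(n^(log_8 88)).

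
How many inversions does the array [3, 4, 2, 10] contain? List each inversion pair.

Finding inversions in [3, 4, 2, 10]:

(0, 2): arr[0]=3 > arr[2]=2
(1, 2): arr[1]=4 > arr[2]=2

Total inversions: 2

The array has 2 inversion(s): (0,2), (1,2). Each pair (i,j) satisfies i < j and arr[i] > arr[j].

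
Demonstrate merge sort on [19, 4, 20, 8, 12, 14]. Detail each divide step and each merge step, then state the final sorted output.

Merge sort trace:

Split: [19, 4, 20, 8, 12, 14] -> [19, 4, 20] and [8, 12, 14]
  Split: [19, 4, 20] -> [19] and [4, 20]
    Split: [4, 20] -> [4] and [20]
    Merge: [4] + [20] -> [4, 20]
  Merge: [19] + [4, 20] -> [4, 19, 20]
  Split: [8, 12, 14] -> [8] and [12, 14]
    Split: [12, 14] -> [12] and [14]
    Merge: [12] + [14] -> [12, 14]
  Merge: [8] + [12, 14] -> [8, 12, 14]
Merge: [4, 19, 20] + [8, 12, 14] -> [4, 8, 12, 14, 19, 20]

Final sorted array: [4, 8, 12, 14, 19, 20]

The merge sort proceeds by recursively splitting the array and merging sorted halves.
After all merges, the sorted array is [4, 8, 12, 14, 19, 20].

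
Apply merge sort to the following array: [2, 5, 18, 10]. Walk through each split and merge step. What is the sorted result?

Merge sort trace:

Split: [2, 5, 18, 10] -> [2, 5] and [18, 10]
  Split: [2, 5] -> [2] and [5]
  Merge: [2] + [5] -> [2, 5]
  Split: [18, 10] -> [18] and [10]
  Merge: [18] + [10] -> [10, 18]
Merge: [2, 5] + [10, 18] -> [2, 5, 10, 18]

Final sorted array: [2, 5, 10, 18]

The merge sort proceeds by recursively splitting the array and merging sorted halves.
After all merges, the sorted array is [2, 5, 10, 18].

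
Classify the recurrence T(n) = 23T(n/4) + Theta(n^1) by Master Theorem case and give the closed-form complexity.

Master Theorem for T(n) = 23T(n/4) + O(n^1):

a = 23, b = 4, c = 1
log_b(a) = log_4(23) = 2.2618

Case 1: c = 1 < log_4(23) = 2.2618
T(n) = O(n^(log_4 23))

For T(n) = 23T(n/4) + O(n^1): log_4(23) = 2.2618. This is Case 1 of the Master Theorem (c < log_b(a), work dominated by leaves), giving O(n^(log_4 23)).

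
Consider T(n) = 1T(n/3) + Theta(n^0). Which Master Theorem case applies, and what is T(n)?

Master Theorem for T(n) = 1T(n/3) + O(n^0):

a = 1, b = 3, c = 0
log_b(a) = log_3(1) = 0.0000

Case 2: c = 0 = log_3(1) = 0.0000
T(n) = O(n^0 log n) = O(log n)

For T(n) = 1T(n/3) + O(n^0): log_3(1) = 0.0000. This is Case 2 of the Master Theorem (c = log_b(a), equal work at all levels), giving O(log n).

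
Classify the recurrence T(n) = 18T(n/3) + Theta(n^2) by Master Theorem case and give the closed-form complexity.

Master Theorem for T(n) = 18T(n/3) + O(n^2):

a = 18, b = 3, c = 2
log_b(a) = log_3(18) = 2.6309

Case 1: c = 2 < log_3(18) = 2.6309
T(n) = O(n^(log_3 18))

For T(n) = 18T(n/3) + O(n^2): log_3(18) = 2.6309. This is Case 1 of the Master Theorem (c < log_b(a), work dominated by leaves), giving O(n^(log_3 18)).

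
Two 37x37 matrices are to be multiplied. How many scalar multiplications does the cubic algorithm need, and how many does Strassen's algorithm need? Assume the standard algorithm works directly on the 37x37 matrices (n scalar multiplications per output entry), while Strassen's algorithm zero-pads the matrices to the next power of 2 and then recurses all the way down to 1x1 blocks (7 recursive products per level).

Matrix multiplication for 37x37 matrices:

Strassen's algorithm requires power-of-2 dimensions. Pad 37x37 to 64x64 (next power of 2).

Standard algorithm: 37^3 = 50653 multiplications
Strassen's algorithm: 7^(log2(64)) = 7^6 = 117649 multiplications
Difference: 50653 - 117649 = -66996 (Strassen uses MORE here due to padding overhead — for small or just-over-power-of-2 n, padding can outweigh the per-level savings)

Standard: 50653 multiplications (37^3). Strassen: 117649 multiplications (7^6, after padding to 64x64). Strassen reduces 8 recursive multiplications to 7 at each level.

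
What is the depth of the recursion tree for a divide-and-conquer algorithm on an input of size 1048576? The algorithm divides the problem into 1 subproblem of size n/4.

For divide and conquer with division factor 4:

Problem sizes at each level:
Level 0: 1048576
Level 1: 262144
Level 2: 65536
Level 3: 16384
Level 4: 4096
Level 5: 1024
Level 6: 256
Level 7: 64
Level 8: 16
Level 9: 4
Level 10: 1

The root is level 0 and the size-1 base case is level 10 (the tree spans levels 0 through 10, i.e. 11 levels counting the root), so the depth is the number of divisions: log_4(1048576) = 10

The recursion tree depth is log_4(1048576) = 10. At each level, the problem size is divided by 4, so it takes 10 divisions to reduce to a base case of size 1. The algorithm makes 1 recursive call at each level.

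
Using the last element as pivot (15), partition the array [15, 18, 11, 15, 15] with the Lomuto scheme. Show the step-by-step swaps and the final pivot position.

Lomuto partition with pivot = 15:

Initial array: [15, 18, 11, 15, 15]

arr[0]=15 <= 15: swap with position 0, array becomes [15, 18, 11, 15, 15]
arr[1]=18 > 15: no swap
arr[2]=11 <= 15: swap with position 1, array becomes [15, 11, 18, 15, 15]
arr[3]=15 <= 15: swap with position 2, array becomes [15, 11, 15, 18, 15]

Place pivot at position 3: [15, 11, 15, 15, 18]
Pivot position: 3

After partitioning with pivot 15, the array becomes [15, 11, 15, 15, 18]. The pivot is placed at index 3. All elements to the left of the pivot are <= 15, and all elements to the right are > 15.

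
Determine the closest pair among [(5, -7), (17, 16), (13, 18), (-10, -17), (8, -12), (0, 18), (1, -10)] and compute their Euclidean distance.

Computing all pairwise distances among 7 points:

d((5, -7), (17, 16)) = 25.9422
d((5, -7), (13, 18)) = 26.2488
d((5, -7), (-10, -17)) = 18.0278
d((5, -7), (8, -12)) = 5.831
d((5, -7), (0, 18)) = 25.4951
d((5, -7), (1, -10)) = 5.0
d((17, 16), (13, 18)) = 4.4721 <-- minimum
d((17, 16), (-10, -17)) = 42.638
d((17, 16), (8, -12)) = 29.4109
d((17, 16), (0, 18)) = 17.1172
d((17, 16), (1, -10)) = 30.5287
d((13, 18), (-10, -17)) = 41.8808
d((13, 18), (8, -12)) = 30.4138
d((13, 18), (0, 18)) = 13.0
d((13, 18), (1, -10)) = 30.4631
d((-10, -17), (8, -12)) = 18.6815
d((-10, -17), (0, 18)) = 36.4005
d((-10, -17), (1, -10)) = 13.0384
d((8, -12), (0, 18)) = 31.0483
d((8, -12), (1, -10)) = 7.2801
d((0, 18), (1, -10)) = 28.0179

Closest pair: (17, 16) and (13, 18) with distance 4.4721

The closest pair is (17, 16) and (13, 18) with Euclidean distance 4.4721. For 7 points, brute-force pairwise comparison is shown above. For large n, the divide-and-conquer algorithm (sort by x, recurse on halves, check the dividing strip) achieves O(n log n).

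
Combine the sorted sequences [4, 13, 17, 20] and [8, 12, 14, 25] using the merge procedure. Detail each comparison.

Merging process:

Compare 4 vs 8: take 4 from left. Merged: [4]
Compare 13 vs 8: take 8 from right. Merged: [4, 8]
Compare 13 vs 12: take 12 from right. Merged: [4, 8, 12]
Compare 13 vs 14: take 13 from left. Merged: [4, 8, 12, 13]
Compare 17 vs 14: take 14 from right. Merged: [4, 8, 12, 13, 14]
Compare 17 vs 25: take 17 from left. Merged: [4, 8, 12, 13, 14, 17]
Compare 20 vs 25: take 20 from left. Merged: [4, 8, 12, 13, 14, 17, 20]
Append remaining from right: [25]. Merged: [4, 8, 12, 13, 14, 17, 20, 25]

Final merged array: [4, 8, 12, 13, 14, 17, 20, 25]
Total comparisons: 7

The merged array is [4, 8, 12, 13, 14, 17, 20, 25], requiring 7 comparisons. The merge step runs in O(n) time where n is the total number of elements.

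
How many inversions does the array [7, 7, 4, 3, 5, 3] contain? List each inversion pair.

Finding inversions in [7, 7, 4, 3, 5, 3]:

(0, 2): arr[0]=7 > arr[2]=4
(0, 3): arr[0]=7 > arr[3]=3
(0, 4): arr[0]=7 > arr[4]=5
(0, 5): arr[0]=7 > arr[5]=3
(1, 2): arr[1]=7 > arr[2]=4
(1, 3): arr[1]=7 > arr[3]=3
(1, 4): arr[1]=7 > arr[4]=5
(1, 5): arr[1]=7 > arr[5]=3
(2, 3): arr[2]=4 > arr[3]=3
(2, 5): arr[2]=4 > arr[5]=3
(4, 5): arr[4]=5 > arr[5]=3

Total inversions: 11

The array has 11 inversion(s): (0,2), (0,3), (0,4), (0,5), (1,2), (1,3), (1,4), (1,5), (2,3), (2,5), (4,5). Each pair (i,j) satisfies i < j and arr[i] > arr[j].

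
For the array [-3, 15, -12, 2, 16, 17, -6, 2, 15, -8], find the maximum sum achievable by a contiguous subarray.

Using Kadane's algorithm on [-3, 15, -12, 2, 16, 17, -6, 2, 15, -8]:

Scanning through the array:
Position 1 (value 15): max_ending_here = 15, max_so_far = 15
Position 2 (value -12): max_ending_here = 3, max_so_far = 15
Position 3 (value 2): max_ending_here = 5, max_so_far = 15
Position 4 (value 16): max_ending_here = 21, max_so_far = 21
Position 5 (value 17): max_ending_here = 38, max_so_far = 38
Position 6 (value -6): max_ending_here = 32, max_so_far = 38
Position 7 (value 2): max_ending_here = 34, max_so_far = 38
Position 8 (value 15): max_ending_here = 49, max_so_far = 49
Position 9 (value -8): max_ending_here = 41, max_so_far = 49

Maximum subarray: [15, -12, 2, 16, 17, -6, 2, 15]
Maximum sum: 49

The maximum subarray is [15, -12, 2, 16, 17, -6, 2, 15] with sum 49. This subarray runs from index 1 to index 8.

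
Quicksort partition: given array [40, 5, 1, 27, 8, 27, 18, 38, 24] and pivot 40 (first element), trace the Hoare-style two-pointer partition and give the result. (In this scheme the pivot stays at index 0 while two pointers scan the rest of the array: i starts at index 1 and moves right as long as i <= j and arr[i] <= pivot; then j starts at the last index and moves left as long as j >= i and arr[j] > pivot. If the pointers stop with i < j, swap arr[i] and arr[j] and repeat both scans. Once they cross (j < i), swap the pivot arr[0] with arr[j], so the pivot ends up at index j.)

Hoare-style two-pointer partition with pivot = 40:

Initial array: [40, 5, 1, 27, 8, 27, 18, 38, 24]

Pointers start at i = 1, j = 8.
i ends at 9, j ends at 8: the pointers have crossed (j < i), so scanning stops.

Swap pivot arr[0] with arr[8] to place pivot at position 8: [24, 5, 1, 27, 8, 27, 18, 38, 40]
Pivot position: 8

After partitioning with pivot 40, the array becomes [24, 5, 1, 27, 8, 27, 18, 38, 40]. The pivot is placed at index 8. All elements to the left of the pivot are <= 40, and all elements to the right are > 40.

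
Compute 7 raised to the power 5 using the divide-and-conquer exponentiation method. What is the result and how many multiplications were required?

Computing 7^5 by squaring (build up from 7^1; each line after the first costs one multiplication):

7^1 = 7
7^2 = (7^1)^2 = 7^2 = 49
7^4 = (7^2)^2 = 49^2 = 2401
7^5 = 7 * 7^4 = 7 * 2401 = 16807

Result: 16807
Multiplications needed: 3 (3 lines after 7^1)

7^5 = 16807. Using exponentiation by squaring, this requires 3 multiplications. The key idea: if the exponent is even, square the half-power; if odd, multiply by the base once.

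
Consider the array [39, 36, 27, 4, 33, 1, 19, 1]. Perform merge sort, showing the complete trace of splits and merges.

Merge sort trace:

Split: [39, 36, 27, 4, 33, 1, 19, 1] -> [39, 36, 27, 4] and [33, 1, 19, 1]
  Split: [39, 36, 27, 4] -> [39, 36] and [27, 4]
    Split: [39, 36] -> [39] and [36]
    Merge: [39] + [36] -> [36, 39]
    Split: [27, 4] -> [27] and [4]
    Merge: [27] + [4] -> [4, 27]
  Merge: [36, 39] + [4, 27] -> [4, 27, 36, 39]
  Split: [33, 1, 19, 1] -> [33, 1] and [19, 1]
    Split: [33, 1] -> [33] and [1]
    Merge: [33] + [1] -> [1, 33]
    Split: [19, 1] -> [19] and [1]
    Merge: [19] + [1] -> [1, 19]
  Merge: [1, 33] + [1, 19] -> [1, 1, 19, 33]
Merge: [4, 27, 36, 39] + [1, 1, 19, 33] -> [1, 1, 4, 19, 27, 33, 36, 39]

Final sorted array: [1, 1, 4, 19, 27, 33, 36, 39]

The merge sort proceeds by recursively splitting the array and merging sorted halves.
After all merges, the sorted array is [1, 1, 4, 19, 27, 33, 36, 39].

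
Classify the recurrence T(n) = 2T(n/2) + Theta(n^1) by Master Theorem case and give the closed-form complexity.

Master Theorem for T(n) = 2T(n/2) + O(n^1):

a = 2, b = 2, c = 1
log_b(a) = log_2(2) = 1.0000

Case 2: c = 1 = log_2(2) = 1.0000
T(n) = O(n^1 log n) = O(n log n)

For T(n) = 2T(n/2) + O(n^1): log_2(2) = 1.0000. This is Case 2 of the Master Theorem (c = log_b(a), equal work at all levels), giving O(n log n).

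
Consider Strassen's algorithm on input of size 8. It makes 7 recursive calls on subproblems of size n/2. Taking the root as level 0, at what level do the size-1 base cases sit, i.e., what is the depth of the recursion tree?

For divide and conquer with division factor 2:

Problem sizes at each level:
Level 0: 8
Level 1: 4
Level 2: 2
Level 3: 1

The root is level 0 and the size-1 base case is level 3 (the tree spans levels 0 through 3, i.e. 4 levels counting the root), so the depth is the number of divisions: log_2(8) = 3

The recursion tree depth is log_2(8) = 3. At each level, the problem size is divided by 2, so it takes 3 divisions to reduce to a base case of size 1. The algorithm makes 7 recursive calls at each level.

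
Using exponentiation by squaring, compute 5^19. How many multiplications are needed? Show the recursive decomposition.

Computing 5^19 by squaring (build up from 5^1; each line after the first costs one multiplication):

5^1 = 5
5^2 = (5^1)^2 = 5^2 = 25
5^4 = (5^2)^2 = 25^2 = 625
5^8 = (5^4)^2 = 625^2 = 390625
5^9 = 5 * 5^8 = 5 * 390625 = 1953125
5^18 = (5^9)^2 = 1953125^2 = 3814697265625
5^19 = 5 * 5^18 = 5 * 3814697265625 = 19073486328125

Result: 19073486328125
Multiplications needed: 6 (6 lines after 5^1)

5^19 = 19073486328125. Using exponentiation by squaring, this requires 6 multiplications. The key idea: if the exponent is even, square the half-power; if odd, multiply by the base once.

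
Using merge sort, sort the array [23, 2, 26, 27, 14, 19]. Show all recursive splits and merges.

Merge sort trace:

Split: [23, 2, 26, 27, 14, 19] -> [23, 2, 26] and [27, 14, 19]
  Split: [23, 2, 26] -> [23] and [2, 26]
    Split: [2, 26] -> [2] and [26]
    Merge: [2] + [26] -> [2, 26]
  Merge: [23] + [2, 26] -> [2, 23, 26]
  Split: [27, 14, 19] -> [27] and [14, 19]
    Split: [14, 19] -> [14] and [19]
    Merge: [14] + [19] -> [14, 19]
  Merge: [27] + [14, 19] -> [14, 19, 27]
Merge: [2, 23, 26] + [14, 19, 27] -> [2, 14, 19, 23, 26, 27]

Final sorted array: [2, 14, 19, 23, 26, 27]

The merge sort proceeds by recursively splitting the array and merging sorted halves.
After all merges, the sorted array is [2, 14, 19, 23, 26, 27].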